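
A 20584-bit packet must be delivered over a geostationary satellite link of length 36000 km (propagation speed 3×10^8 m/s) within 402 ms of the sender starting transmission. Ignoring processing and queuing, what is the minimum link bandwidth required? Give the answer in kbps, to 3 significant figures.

Propagation delay = 36000000 / 300000000 = 120 ms.
Transmission budget = 402 − 120 = 282 ms.
R ≥ L / t_tx = 20584 bits / 0.282 s = 73.0 kbps.

73.0 kbps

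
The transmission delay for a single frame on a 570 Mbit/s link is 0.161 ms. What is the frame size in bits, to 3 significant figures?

L = R × t_tx = 570000000 b/s × 0.000161 s = 91770 bits.

91800 bits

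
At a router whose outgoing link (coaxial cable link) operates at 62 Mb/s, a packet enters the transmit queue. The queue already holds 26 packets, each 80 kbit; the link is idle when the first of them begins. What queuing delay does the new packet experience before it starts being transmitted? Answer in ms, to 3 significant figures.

Each queued packet: L/R = 80000/62000000 = 1.29032 ms.
26 queued → 33.5484 ms.
Queuing delay = 33.5 ms.

33.5 ms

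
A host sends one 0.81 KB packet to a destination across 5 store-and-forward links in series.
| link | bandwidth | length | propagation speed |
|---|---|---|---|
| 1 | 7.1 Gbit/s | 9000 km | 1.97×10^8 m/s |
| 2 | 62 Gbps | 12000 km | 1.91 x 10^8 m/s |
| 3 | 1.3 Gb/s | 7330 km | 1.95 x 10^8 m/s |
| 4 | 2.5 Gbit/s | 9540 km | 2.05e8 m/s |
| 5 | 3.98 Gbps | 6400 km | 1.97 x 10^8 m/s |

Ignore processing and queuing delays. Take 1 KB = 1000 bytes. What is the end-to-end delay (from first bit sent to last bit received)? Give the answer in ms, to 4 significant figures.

225.1 ms

L = 6480 bits.
Transmission delays (L/R per hop): 0.000912676, 0.000104516, 0.00498462, 0.002592, 0.00162814 ms; sum = 0.0102219 ms.
Propagation delays (d/s per hop): 45.6853, 62.8272, 37.5897, 46.5366, 32.4873 ms; sum = 225.126 ms.
End-to-end = 225.1 ms.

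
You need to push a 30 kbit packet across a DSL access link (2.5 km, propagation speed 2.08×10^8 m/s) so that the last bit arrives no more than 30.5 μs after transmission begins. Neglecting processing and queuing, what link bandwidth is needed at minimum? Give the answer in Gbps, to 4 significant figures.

1.623 Gbps

Propagation delay = 2500 / 208000000 = 12.0192 μs.
Transmission budget = 30.5 − 12.0192 = 18.4808 μs.
R ≥ L / t_tx = 30000 bits / 1.84808e-05 s = 1.623 Gbps.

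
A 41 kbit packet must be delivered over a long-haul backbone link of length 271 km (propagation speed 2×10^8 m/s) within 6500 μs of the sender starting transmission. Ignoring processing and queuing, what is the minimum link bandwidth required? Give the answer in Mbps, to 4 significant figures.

Propagation delay = 271000 / 200000000 = 1355 μs.
Transmission budget = 6500 − 1355 = 5145 μs.
R ≥ L / t_tx = 41000 bits / 0.005145 s = 7.969 Mbps.

7.969 Mbps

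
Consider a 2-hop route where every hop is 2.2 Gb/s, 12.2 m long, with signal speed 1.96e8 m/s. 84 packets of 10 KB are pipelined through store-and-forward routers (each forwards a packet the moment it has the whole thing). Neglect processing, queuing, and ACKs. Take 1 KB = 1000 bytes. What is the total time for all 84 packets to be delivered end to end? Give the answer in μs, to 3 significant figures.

3090 μs

Per-hop transmission t_tx = L/R = 80000/2200000000 = 36.3636 μs.
Per-hop propagation t_prop = 12.2/196000000 = 0.0622449 μs.
Pipeline fill: first packet needs 2·t_tx to clear all hops; remaining 83 packets each add one t_tx.
Total = (2+84-1)·t_tx + 2·t_prop = 85·36.3636 + 2·0.0622449 = 3090 μs.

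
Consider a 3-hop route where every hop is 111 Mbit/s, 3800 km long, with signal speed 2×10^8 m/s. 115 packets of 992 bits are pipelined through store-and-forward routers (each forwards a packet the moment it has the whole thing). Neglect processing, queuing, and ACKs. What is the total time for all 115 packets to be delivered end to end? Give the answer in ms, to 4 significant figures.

58.05 ms

Per-hop transmission t_tx = L/R = 992/111000000 = 0.00893694 ms.
Per-hop propagation t_prop = 3800000/200000000 = 19 ms.
Pipeline fill: first packet needs 3·t_tx to clear all hops; remaining 114 packets each add one t_tx.
Total = (3+115-1)·t_tx + 3·t_prop = 117·0.00893694 + 3·19 = 58.05 ms.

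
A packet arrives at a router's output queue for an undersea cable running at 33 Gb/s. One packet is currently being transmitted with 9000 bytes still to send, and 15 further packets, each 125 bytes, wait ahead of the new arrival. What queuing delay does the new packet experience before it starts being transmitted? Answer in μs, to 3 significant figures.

2.64 μs

Each queued packet: L/R = 1000/33000000000 = 0.030303 μs.
15 queued → 0.454545 μs.
Plus remaining 72000 bits of current packet: 2.18182 μs.
Queuing delay = 2.64 μs.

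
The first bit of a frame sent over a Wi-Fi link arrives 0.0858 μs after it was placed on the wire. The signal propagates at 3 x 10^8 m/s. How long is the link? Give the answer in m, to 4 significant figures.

d = s × t_prop = 300000000 × 8.58e-08 = 25.74 m.

25.74 m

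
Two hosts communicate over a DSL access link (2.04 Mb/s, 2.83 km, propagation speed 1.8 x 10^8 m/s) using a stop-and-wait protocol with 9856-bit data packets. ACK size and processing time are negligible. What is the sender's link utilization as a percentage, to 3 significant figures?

99.4 %

t_tx = L/R = 9856/2040000 = 0.00483137 s.
t_prop = 2830/180000000 = 1.57222e-05 s; RTT = 3.14444e-05 s.
Cycle = t_tx + RTT = 0.00486282 s.
Utilization = t_tx / cycle = 0.00483137/0.00486282 = 99.4 %.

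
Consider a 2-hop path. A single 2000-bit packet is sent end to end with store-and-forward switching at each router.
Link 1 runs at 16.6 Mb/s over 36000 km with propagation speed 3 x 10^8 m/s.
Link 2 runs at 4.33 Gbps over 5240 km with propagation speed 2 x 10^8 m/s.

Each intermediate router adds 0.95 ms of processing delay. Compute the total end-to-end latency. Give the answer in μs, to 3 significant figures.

Transmission delays (L/R per hop): 120.482, 0.461894 μs; sum = 120.944 μs.
Propagation delays (d/s per hop): 120000, 26200 μs; sum = 146200 μs.
Processing at 1 router(s): 1 × 0.95 ms = 950 μs.
End-to-end = 147000 μs.

147000 μs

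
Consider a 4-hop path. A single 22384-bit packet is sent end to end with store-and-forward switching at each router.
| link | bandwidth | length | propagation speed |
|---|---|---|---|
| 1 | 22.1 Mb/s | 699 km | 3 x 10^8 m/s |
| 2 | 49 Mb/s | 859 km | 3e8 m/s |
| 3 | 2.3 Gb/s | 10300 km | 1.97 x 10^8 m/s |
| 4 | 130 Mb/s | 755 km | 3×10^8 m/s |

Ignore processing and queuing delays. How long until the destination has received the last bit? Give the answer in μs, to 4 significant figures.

61650 μs

Transmission delays (L/R per hop): 1012.85, 456.816, 9.73217, 172.185 μs; sum = 1651.58 μs.
Propagation delays (d/s per hop): 2330, 2863.33, 52284.3, 2516.67 μs; sum = 59994.3 μs.
End-to-end = 61650 μs.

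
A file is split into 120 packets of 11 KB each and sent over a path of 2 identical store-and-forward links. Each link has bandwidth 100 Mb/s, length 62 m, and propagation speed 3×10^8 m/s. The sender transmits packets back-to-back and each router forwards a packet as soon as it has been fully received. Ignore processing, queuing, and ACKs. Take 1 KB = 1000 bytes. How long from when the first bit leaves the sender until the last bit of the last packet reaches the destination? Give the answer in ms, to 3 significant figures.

106 ms

Per-hop transmission t_tx = L/R = 88000/100000000 = 0.88 ms.
Per-hop propagation t_prop = 62/300000000 = 0.000206667 ms.
Pipeline fill: first packet needs 2·t_tx to clear all hops; remaining 119 packets each add one t_tx.
Total = (2+120-1)·t_tx + 2·t_prop = 121·0.88 + 2·0.000206667 = 106 ms.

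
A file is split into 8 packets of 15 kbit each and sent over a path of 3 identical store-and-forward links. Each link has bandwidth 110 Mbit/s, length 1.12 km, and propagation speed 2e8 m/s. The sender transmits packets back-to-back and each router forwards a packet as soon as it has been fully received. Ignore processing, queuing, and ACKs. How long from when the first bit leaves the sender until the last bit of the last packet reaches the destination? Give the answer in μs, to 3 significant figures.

Per-hop transmission t_tx = L/R = 15000/110000000 = 136.364 μs.
Per-hop propagation t_prop = 1120/200000000 = 5.6 μs.
Pipeline fill: first packet needs 3·t_tx to clear all hops; remaining 7 packets each add one t_tx.
Total = (3+8-1)·t_tx + 3·t_prop = 10·136.364 + 3·5.6 = 1380 μs.

1380 μs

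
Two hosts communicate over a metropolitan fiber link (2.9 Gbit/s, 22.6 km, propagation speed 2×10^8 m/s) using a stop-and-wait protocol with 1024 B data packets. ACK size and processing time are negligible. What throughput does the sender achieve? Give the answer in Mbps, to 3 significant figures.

t_tx = L/R = 8192/2900000000 = 2.82483e-06 s.
t_prop = 22600/200000000 = 0.000113 s; RTT = 0.000226 s.
Cycle = t_tx + RTT = 0.000228825 s.
Throughput = L / cycle = 8192 / 0.000228825 = 35.8 Mbps.

35.8 Mbps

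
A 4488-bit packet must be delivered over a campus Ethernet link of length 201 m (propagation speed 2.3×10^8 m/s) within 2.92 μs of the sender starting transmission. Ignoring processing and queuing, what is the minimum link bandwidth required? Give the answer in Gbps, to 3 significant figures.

2.19 Gbps

Propagation delay = 201 / 2.3e+08 = 0.873913 μs.
Transmission budget = 2.92 − 0.873913 = 2.04609 μs.
R ≥ L / t_tx = 4488 bits / 2.04609e-06 s = 2.19 Gbps.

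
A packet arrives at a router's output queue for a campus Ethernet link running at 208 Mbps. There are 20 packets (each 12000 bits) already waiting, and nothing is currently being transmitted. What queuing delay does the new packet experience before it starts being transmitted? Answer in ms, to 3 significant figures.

1.15 ms

Each queued packet: L/R = 12000/208000000 = 0.0576923 ms.
20 queued → 1.15385 ms.
Queuing delay = 1.15 ms.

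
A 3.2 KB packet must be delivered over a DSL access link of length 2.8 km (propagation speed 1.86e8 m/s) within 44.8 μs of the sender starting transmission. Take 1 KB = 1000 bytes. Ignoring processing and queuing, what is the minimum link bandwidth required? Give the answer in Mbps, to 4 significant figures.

860.6 Mbps

L = 25600 bits.
Propagation delay = 2800 / 186000000 = 15.0538 μs.
Transmission budget = 44.8 − 15.0538 = 29.7462 μs.
R ≥ L / t_tx = 25600 bits / 2.97462e-05 s = 860.6 Mbps.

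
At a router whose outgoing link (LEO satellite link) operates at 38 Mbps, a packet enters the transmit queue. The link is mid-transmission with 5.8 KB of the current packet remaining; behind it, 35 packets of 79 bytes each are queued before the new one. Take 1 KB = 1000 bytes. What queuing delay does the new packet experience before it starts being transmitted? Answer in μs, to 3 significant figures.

Each queued packet: L/R = 632/38000000 = 16.6316 μs.
35 queued → 582.105 μs.
Plus remaining 46400 bits of current packet: 1221.05 μs.
Queuing delay = 1800 μs.

1800 μs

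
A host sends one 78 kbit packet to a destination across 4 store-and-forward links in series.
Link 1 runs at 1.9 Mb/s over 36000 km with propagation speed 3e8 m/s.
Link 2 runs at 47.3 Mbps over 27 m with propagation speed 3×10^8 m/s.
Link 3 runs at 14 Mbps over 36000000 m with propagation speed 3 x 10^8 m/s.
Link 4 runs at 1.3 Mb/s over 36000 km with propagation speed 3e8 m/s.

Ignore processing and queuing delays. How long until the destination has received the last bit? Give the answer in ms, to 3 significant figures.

L = 78000 bits.
Transmission delays (L/R per hop): 41.0526, 1.64905, 5.57143, 60 ms; sum = 108.273 ms.
Propagation delays (d/s per hop): 120, 9e-05, 120, 120 ms; sum = 360 ms.
End-to-end = 468 ms.

468 ms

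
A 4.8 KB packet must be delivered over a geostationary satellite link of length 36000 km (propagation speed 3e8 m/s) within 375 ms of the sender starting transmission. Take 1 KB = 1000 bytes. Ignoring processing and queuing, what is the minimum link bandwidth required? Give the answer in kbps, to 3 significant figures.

L = 38400 bits.
Propagation delay = 36000000 / 300000000 = 120 ms.
Transmission budget = 375 − 120 = 255 ms.
R ≥ L / t_tx = 38400 bits / 0.255 s = 151 kbps.

151 kbps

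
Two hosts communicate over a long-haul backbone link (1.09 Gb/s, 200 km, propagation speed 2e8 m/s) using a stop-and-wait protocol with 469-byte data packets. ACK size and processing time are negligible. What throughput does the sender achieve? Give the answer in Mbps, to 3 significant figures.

t_tx = L/R = 3752/1090000000 = 3.4422e-06 s.
t_prop = 200000/200000000 = 0.001 s; RTT = 0.002 s.
Cycle = t_tx + RTT = 0.00200344 s.
Throughput = L / cycle = 3752 / 0.00200344 = 1.87 Mbps.

1.87 Mbps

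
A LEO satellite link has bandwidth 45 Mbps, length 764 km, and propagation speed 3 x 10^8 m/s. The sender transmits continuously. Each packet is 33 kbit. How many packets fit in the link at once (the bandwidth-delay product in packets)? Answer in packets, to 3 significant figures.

3.47 packets

Propagation delay = 764000 / 300000000 = 0.00254667 s.
BDP = R × t_prop = 45000000 × 0.00254667 = 114600 bits.
In packets of 33000 bits: 3.47 packets.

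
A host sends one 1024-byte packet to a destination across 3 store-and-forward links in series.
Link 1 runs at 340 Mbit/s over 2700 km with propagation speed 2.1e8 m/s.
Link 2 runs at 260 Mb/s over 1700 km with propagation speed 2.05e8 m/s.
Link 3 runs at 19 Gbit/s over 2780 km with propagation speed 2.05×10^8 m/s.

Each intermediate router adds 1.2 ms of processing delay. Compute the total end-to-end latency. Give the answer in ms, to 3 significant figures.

L = 1024 × 8 = 8192 bits.
Transmission delays (L/R per hop): 0.0240941, 0.0315077, 0.000431158 ms; sum = 0.056033 ms.
Propagation delays (d/s per hop): 12.8571, 8.29268, 13.561 ms; sum = 34.7108 ms.
Processing at 2 router(s): 2 × 1.2 ms = 2.4 ms.
End-to-end = 37.2 ms.

37.2 ms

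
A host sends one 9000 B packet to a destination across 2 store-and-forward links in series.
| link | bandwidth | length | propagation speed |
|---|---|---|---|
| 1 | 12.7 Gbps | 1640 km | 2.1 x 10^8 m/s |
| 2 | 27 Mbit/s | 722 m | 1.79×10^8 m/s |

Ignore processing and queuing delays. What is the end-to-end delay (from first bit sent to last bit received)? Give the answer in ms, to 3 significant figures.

10.5 ms

L = 9000 × 8 = 72000 bits.
Transmission delays (L/R per hop): 0.00566929, 2.66667 ms; sum = 2.67234 ms.
Propagation delays (d/s per hop): 7.80952, 0.00403352 ms; sum = 7.81356 ms.
End-to-end = 10.5 ms.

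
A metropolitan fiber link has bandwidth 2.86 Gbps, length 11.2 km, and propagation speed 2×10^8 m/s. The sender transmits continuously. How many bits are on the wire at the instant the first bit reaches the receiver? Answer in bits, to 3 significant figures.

160000 bits

Propagation delay = 11200 / 200000000 = 5.6e-05 s.
BDP = R × t_prop = 2860000000 × 5.6e-05 = 160160 bits.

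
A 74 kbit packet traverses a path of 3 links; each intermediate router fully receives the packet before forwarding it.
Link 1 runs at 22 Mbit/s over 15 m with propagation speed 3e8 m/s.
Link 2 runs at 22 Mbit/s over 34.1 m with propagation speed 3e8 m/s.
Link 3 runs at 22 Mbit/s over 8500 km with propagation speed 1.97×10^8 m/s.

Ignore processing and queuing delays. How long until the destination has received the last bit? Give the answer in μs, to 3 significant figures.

53200 μs

L = 74000 bits.
Transmission delay per hop = L/R = 74000/22000000 = 3363.64 μs; 3 hops → 10090.9 μs.
Propagation delays (d/s per hop): 0.05, 0.113667, 43147.2 μs; sum = 43147.4 μs.
End-to-end = 53200 μs.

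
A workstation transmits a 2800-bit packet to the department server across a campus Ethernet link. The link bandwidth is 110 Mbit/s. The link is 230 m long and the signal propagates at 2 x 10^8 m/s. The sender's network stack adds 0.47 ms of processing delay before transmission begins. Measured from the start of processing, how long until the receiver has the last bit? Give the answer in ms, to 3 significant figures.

0.497 ms

Transmission delay = L/R = 2800 / 110000000 = 0.0254545 ms.
Propagation delay = d/s = 230 m / 200000000 m/s = 0.00115 ms.
Plus processing delay 0.47 ms = 0.47 ms.
Total = 0.497 ms.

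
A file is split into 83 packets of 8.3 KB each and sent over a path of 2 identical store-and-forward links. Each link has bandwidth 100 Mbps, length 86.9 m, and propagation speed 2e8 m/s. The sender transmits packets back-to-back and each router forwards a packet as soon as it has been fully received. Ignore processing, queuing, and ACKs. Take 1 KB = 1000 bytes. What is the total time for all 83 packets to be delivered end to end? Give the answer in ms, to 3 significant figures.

55.8 ms

Per-hop transmission t_tx = L/R = 66400/100000000 = 0.664 ms.
Per-hop propagation t_prop = 86.9/200000000 = 0.0004345 ms.
Pipeline fill: first packet needs 2·t_tx to clear all hops; remaining 82 packets each add one t_tx.
Total = (2+83-1)·t_tx + 2·t_prop = 84·0.664 + 2·0.0004345 = 55.8 ms.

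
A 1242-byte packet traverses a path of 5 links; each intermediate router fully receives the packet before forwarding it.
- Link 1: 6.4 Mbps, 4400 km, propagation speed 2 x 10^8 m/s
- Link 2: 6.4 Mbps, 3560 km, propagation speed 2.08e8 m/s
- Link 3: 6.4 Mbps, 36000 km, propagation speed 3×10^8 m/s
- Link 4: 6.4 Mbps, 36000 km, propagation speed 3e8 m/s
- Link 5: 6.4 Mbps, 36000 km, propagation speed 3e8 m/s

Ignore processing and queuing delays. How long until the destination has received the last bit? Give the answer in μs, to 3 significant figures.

L = 1242 × 8 = 9936 bits.
Transmission delay per hop = L/R = 9936/6400000 = 1552.5 μs; 5 hops → 7762.5 μs.
Propagation delays (d/s per hop): 22000, 17115.4, 120000, 120000, 120000 μs; sum = 399115 μs.
End-to-end = 407000 μs.

407000 μs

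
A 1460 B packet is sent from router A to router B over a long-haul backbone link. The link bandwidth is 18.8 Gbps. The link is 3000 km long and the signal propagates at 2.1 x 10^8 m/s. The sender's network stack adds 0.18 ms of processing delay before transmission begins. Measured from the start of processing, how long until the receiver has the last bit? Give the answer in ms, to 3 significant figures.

L = 1460 × 8 = 11680 bits.
Transmission delay = L/R = 11680 / 18800000000 = 0.000621277 ms.
Propagation delay = d/s = 3000000 m / 210000000 m/s = 14.2857 ms.
Plus processing delay 0.18 ms = 0.18 ms.
Total = 14.5 ms.

14.5 ms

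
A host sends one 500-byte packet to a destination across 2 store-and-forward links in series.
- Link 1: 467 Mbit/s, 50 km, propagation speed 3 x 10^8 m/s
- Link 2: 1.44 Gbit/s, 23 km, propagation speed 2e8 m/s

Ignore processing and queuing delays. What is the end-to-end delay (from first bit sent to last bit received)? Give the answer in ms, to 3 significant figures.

L = 500 × 8 = 4000 bits.
Transmission delays (L/R per hop): 0.00856531, 0.00277778 ms; sum = 0.0113431 ms.
Propagation delays (d/s per hop): 0.166667, 0.115 ms; sum = 0.281667 ms.
End-to-end = 0.293 ms.

0.293 ms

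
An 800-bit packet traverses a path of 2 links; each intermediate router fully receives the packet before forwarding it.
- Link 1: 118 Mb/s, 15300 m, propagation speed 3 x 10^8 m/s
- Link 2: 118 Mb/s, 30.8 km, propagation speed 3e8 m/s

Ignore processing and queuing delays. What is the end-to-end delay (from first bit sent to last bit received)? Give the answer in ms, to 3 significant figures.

Transmission delay per hop = L/R = 800/118000000 = 0.00677966 ms; 2 hops → 0.0135593 ms.
Propagation delays (d/s per hop): 0.051, 0.102667 ms; sum = 0.153667 ms.
End-to-end = 0.167 ms.

0.167 ms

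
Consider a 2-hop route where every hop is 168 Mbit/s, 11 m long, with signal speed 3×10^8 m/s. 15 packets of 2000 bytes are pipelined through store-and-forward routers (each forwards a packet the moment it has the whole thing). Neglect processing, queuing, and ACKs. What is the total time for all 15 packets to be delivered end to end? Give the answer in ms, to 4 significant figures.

1.524 ms

Per-hop transmission t_tx = L/R = 16000/168000000 = 0.0952381 ms.
Per-hop propagation t_prop = 11/300000000 = 3.66667e-05 ms.
Pipeline fill: first packet needs 2·t_tx to clear all hops; remaining 14 packets each add one t_tx.
Total = (2+15-1)·t_tx + 2·t_prop = 16·0.0952381 + 2·3.66667e-05 = 1.524 ms.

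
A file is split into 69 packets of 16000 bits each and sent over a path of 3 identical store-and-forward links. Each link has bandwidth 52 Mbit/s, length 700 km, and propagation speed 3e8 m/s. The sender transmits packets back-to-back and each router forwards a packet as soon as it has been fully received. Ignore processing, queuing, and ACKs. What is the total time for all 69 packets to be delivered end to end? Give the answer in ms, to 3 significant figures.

Per-hop transmission t_tx = L/R = 16000/52000000 = 0.307692 ms.
Per-hop propagation t_prop = 700000/300000000 = 2.33333 ms.
Pipeline fill: first packet needs 3·t_tx to clear all hops; remaining 68 packets each add one t_tx.
Total = (3+69-1)·t_tx + 3·t_prop = 71·0.307692 + 3·2.33333 = 28.8 ms.

28.8 ms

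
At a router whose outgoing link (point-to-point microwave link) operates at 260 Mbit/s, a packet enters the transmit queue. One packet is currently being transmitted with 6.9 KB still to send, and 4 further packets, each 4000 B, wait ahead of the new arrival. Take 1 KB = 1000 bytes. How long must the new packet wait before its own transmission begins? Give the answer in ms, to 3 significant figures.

Each queued packet: L/R = 32000/260000000 = 0.123077 ms.
4 queued → 0.492308 ms.
Plus remaining 55200 bits of current packet: 0.212308 ms.
Queuing delay = 0.705 ms.

0.705 ms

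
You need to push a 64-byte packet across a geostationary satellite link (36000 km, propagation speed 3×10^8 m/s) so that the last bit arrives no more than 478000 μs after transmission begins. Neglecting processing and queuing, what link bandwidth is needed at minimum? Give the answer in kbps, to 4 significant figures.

1.430 kbps

L = 512 bits.
Propagation delay = 36000000 / 300000000 = 120000 μs.
Transmission budget = 478000 − 120000 = 358000 μs.
R ≥ L / t_tx = 512 bits / 0.358 s = 1.430 kbps.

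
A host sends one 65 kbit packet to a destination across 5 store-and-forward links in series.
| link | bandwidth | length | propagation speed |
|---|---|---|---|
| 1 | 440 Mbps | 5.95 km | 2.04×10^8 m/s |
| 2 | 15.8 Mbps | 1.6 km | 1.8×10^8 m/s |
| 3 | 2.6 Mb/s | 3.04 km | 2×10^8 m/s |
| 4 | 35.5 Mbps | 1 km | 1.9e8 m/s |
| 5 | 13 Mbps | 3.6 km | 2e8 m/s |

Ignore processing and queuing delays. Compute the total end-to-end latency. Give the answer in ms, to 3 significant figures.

36.2 ms

L = 65000 bits.
Transmission delays (L/R per hop): 0.147727, 4.11392, 25, 1.83099, 5 ms; sum = 36.0926 ms.
Propagation delays (d/s per hop): 0.0291667, 0.00888889, 0.0152, 0.00526316, 0.018 ms; sum = 0.0765187 ms.
End-to-end = 36.2 ms.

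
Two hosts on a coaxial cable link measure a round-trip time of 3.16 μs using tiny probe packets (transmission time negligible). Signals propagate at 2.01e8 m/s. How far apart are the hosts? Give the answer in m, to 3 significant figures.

One-way propagation = RTT/2 = 1.58 μs.
d = s × t = 2.01e+08 × 1.58e-06 = 318 m.

318 m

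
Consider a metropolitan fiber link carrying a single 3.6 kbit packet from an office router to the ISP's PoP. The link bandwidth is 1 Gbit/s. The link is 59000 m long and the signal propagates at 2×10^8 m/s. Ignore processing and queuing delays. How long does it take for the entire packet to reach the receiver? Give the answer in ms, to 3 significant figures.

0.299 ms

L = 3600 bits.
Transmission delay = L/R = 3600 / 1000000000 = 0.0036 ms.
Propagation delay = d/s = 59000 m / 200000000 m/s = 0.295 ms.
Total = 0.299 ms.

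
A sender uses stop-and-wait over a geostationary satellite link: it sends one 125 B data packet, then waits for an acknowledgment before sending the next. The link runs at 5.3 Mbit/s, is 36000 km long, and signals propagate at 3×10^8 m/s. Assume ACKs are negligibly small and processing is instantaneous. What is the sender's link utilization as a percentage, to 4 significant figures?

0.07855 %

t_tx = L/R = 1000/5300000 = 0.000188679 s.
t_prop = 36000000/300000000 = 0.12 s; RTT = 0.24 s.
Cycle = t_tx + RTT = 0.240189 s.
Utilization = t_tx / cycle = 0.000188679/0.240189 = 0.07855 %.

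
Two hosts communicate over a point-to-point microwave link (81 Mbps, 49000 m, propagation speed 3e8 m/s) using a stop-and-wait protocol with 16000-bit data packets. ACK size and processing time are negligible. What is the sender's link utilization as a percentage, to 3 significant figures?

37.7 %

t_tx = L/R = 16000/81000000 = 0.000197531 s.
t_prop = 49000/300000000 = 0.000163333 s; RTT = 0.000326667 s.
Cycle = t_tx + RTT = 0.000524198 s.
Utilization = t_tx / cycle = 0.000197531/0.000524198 = 37.7 %.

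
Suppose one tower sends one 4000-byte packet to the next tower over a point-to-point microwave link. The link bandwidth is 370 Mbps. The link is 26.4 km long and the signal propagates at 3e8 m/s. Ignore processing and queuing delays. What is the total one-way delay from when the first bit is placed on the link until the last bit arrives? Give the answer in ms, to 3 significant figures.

L = 4000 × 8 = 32000 bits.
Transmission delay = L/R = 32000 / 370000000 = 0.0864865 ms.
Propagation delay = d/s = 26400 m / 300000000 m/s = 0.088 ms.
Total = 0.174 ms.

0.174 ms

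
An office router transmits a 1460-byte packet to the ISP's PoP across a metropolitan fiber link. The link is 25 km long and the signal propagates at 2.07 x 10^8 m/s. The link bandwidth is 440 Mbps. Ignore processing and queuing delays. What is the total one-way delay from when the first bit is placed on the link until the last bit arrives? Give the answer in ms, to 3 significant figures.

L = 1460 × 8 = 11680 bits.
Transmission delay = L/R = 11680 / 440000000 = 0.0265455 ms.
Propagation delay = d/s = 25000 m / 2.07e+08 m/s = 0.120773 ms.
Total = 0.147 ms.

0.147 ms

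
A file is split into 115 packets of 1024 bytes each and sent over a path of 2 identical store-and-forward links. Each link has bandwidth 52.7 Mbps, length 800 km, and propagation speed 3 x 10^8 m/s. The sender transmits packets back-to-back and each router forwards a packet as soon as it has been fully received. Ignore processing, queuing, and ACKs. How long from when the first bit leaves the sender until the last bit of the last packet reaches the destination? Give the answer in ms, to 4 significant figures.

23.37 ms

Per-hop transmission t_tx = L/R = 8192/52700000 = 0.155446 ms.
Per-hop propagation t_prop = 800000/300000000 = 2.66667 ms.
Pipeline fill: first packet needs 2·t_tx to clear all hops; remaining 114 packets each add one t_tx.
Total = (2+115-1)·t_tx + 2·t_prop = 116·0.155446 + 2·2.66667 = 23.37 ms.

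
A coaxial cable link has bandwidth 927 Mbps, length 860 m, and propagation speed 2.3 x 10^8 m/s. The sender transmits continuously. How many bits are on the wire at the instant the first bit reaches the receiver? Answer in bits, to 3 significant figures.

Propagation delay = 860 / 2.3e+08 = 3.73913e-06 s.
BDP = R × t_prop = 927000000 × 3.73913e-06 = 3466.17 bits.

3470 bits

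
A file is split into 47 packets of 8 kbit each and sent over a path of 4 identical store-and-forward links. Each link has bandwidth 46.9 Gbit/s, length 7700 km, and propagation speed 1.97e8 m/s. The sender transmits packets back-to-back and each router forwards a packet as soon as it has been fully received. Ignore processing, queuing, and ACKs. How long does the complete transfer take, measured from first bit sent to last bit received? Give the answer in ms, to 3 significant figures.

156 ms

Per-hop transmission t_tx = L/R = 8000/46900000000 = 0.000170576 ms.
Per-hop propagation t_prop = 7700000/197000000 = 39.0863 ms.
Pipeline fill: first packet needs 4·t_tx to clear all hops; remaining 46 packets each add one t_tx.
Total = (4+47-1)·t_tx + 4·t_prop = 50·0.000170576 + 4·39.0863 = 156 ms.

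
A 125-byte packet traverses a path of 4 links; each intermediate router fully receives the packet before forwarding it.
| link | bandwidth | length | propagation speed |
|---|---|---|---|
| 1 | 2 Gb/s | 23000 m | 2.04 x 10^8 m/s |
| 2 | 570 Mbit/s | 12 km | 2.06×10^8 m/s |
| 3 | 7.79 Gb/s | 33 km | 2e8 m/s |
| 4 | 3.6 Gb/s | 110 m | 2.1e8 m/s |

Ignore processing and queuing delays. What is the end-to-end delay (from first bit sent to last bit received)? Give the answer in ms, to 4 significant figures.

0.3392 ms

L = 125 × 8 = 1000 bits.
Transmission delays (L/R per hop): 0.0005, 0.00175439, 0.00012837, 0.000277778 ms; sum = 0.00266053 ms.
Propagation delays (d/s per hop): 0.112745, 0.0582524, 0.165, 0.00052381 ms; sum = 0.336521 ms.
End-to-end = 0.3392 ms.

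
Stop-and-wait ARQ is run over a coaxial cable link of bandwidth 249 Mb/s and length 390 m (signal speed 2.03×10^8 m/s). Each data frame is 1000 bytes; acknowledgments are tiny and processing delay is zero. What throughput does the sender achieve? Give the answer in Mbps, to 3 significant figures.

222 Mbps

t_tx = L/R = 8000/249000000 = 3.21285e-05 s.
t_prop = 390/2.03e+08 = 1.92118e-06 s; RTT = 3.84236e-06 s.
Cycle = t_tx + RTT = 3.59709e-05 s.
Throughput = L / cycle = 8000 / 3.59709e-05 = 222 Mbps.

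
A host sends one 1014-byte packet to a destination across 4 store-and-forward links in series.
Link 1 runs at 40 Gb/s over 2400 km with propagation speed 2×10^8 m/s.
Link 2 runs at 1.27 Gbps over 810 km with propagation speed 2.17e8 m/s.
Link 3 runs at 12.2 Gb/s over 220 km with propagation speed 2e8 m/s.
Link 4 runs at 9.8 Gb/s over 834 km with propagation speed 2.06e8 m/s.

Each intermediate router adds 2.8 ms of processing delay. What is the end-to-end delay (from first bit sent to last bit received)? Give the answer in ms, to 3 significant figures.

L = 1014 × 8 = 8112 bits.
Transmission delays (L/R per hop): 0.0002028, 0.0063874, 0.000664918, 0.000827755 ms; sum = 0.00808287 ms.
Propagation delays (d/s per hop): 12, 3.73272, 1.1, 4.04854 ms; sum = 20.8813 ms.
Processing at 3 router(s): 3 × 2.8 ms = 8.4 ms.
End-to-end = 29.3 ms.

29.3 ms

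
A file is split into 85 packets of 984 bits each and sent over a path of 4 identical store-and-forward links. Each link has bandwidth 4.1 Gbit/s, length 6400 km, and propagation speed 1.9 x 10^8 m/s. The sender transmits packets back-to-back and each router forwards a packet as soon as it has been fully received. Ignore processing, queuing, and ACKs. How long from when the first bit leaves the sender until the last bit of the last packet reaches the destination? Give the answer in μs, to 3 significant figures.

Per-hop transmission t_tx = L/R = 984/4.1e+09 = 0.24 μs.
Per-hop propagation t_prop = 6400000/190000000 = 33684.2 μs.
Pipeline fill: first packet needs 4·t_tx to clear all hops; remaining 84 packets each add one t_tx.
Total = (4+85-1)·t_tx + 4·t_prop = 88·0.24 + 4·33684.2 = 135000 μs.

135000 μs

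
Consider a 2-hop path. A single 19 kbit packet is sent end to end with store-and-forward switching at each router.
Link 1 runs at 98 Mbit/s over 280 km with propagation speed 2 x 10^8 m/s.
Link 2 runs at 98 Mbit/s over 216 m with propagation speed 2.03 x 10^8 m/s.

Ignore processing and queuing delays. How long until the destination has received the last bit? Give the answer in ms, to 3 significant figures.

1.79 ms

L = 19000 bits.
Transmission delay per hop = L/R = 19000/98000000 = 0.193878 ms; 2 hops → 0.387755 ms.
Propagation delays (d/s per hop): 1.4, 0.00106404 ms; sum = 1.40106 ms.
End-to-end = 1.79 ms.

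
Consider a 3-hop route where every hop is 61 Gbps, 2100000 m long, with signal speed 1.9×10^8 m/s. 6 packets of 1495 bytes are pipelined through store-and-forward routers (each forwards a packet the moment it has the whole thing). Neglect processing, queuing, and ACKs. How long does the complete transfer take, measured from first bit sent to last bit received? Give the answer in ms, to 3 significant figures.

33.2 ms

Per-hop transmission t_tx = L/R = 11960/61000000000 = 0.000196066 ms.
Per-hop propagation t_prop = 2100000/190000000 = 11.0526 ms.
Pipeline fill: first packet needs 3·t_tx to clear all hops; remaining 5 packets each add one t_tx.
Total = (3+6-1)·t_tx + 3·t_prop = 8·0.000196066 + 3·11.0526 = 33.2 ms.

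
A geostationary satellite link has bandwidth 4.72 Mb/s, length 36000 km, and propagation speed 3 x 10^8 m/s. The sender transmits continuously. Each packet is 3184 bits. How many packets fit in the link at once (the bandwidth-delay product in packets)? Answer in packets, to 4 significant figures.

177.9 packets

Propagation delay = 36000000 / 300000000 = 0.12 s.
BDP = R × t_prop = 4720000 × 0.12 = 566400 bits.
In packets of 3184 bits: 177.9 packets.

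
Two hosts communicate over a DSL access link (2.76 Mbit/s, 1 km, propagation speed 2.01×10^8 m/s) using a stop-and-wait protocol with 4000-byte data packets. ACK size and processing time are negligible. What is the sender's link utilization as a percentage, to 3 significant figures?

99.9 %

t_tx = L/R = 32000/2760000 = 0.0115942 s.
t_prop = 1000/2.01e+08 = 4.97512e-06 s; RTT = 9.95025e-06 s.
Cycle = t_tx + RTT = 0.0116042 s.
Utilization = t_tx / cycle = 0.0115942/0.0116042 = 99.9 %.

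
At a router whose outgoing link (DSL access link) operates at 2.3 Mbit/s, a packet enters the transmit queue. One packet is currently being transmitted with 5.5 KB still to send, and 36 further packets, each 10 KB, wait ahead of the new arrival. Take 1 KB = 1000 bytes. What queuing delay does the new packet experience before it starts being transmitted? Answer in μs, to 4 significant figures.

1271000 μs

Each queued packet: L/R = 80000/2300000 = 34782.6 μs.
36 queued → 1252170 μs.
Plus remaining 44000 bits of current packet: 19130.4 μs.
Queuing delay = 1271000 μs.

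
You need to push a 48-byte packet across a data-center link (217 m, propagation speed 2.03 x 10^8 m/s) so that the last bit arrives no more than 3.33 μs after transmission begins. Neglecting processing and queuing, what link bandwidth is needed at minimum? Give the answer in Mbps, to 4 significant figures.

169.8 Mbps

L = 384 bits.
Propagation delay = 217 / 2.03e+08 = 1.06897 μs.
Transmission budget = 3.33 − 1.06897 = 2.26103 μs.
R ≥ L / t_tx = 384 bits / 2.26103e-06 s = 169.8 Mbps.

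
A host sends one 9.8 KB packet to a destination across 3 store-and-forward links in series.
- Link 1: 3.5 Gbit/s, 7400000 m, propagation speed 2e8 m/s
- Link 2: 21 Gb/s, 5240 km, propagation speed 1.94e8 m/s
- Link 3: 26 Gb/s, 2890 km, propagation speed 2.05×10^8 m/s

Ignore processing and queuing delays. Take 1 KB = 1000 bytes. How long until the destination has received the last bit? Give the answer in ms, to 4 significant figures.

L = 78400 bits.
Transmission delays (L/R per hop): 0.0224, 0.00373333, 0.00301538 ms; sum = 0.0291487 ms.
Propagation delays (d/s per hop): 37, 27.0103, 14.0976 ms; sum = 78.1079 ms.
End-to-end = 78.14 ms.

78.14 ms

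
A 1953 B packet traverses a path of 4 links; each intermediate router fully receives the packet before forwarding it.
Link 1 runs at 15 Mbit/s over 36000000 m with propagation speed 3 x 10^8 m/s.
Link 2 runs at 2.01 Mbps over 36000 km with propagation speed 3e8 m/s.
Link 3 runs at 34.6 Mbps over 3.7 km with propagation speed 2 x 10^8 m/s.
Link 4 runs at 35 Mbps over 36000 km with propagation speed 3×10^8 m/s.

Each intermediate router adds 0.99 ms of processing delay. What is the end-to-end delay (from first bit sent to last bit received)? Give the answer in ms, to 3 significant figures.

373 ms

L = 1953 × 8 = 15624 bits.
Transmission delays (L/R per hop): 1.0416, 7.77313, 0.451561, 0.4464 ms; sum = 9.7127 ms.
Propagation delays (d/s per hop): 120, 120, 0.0185, 120 ms; sum = 360.019 ms.
Processing at 3 router(s): 3 × 0.99 ms = 2.97 ms.
End-to-end = 373 ms.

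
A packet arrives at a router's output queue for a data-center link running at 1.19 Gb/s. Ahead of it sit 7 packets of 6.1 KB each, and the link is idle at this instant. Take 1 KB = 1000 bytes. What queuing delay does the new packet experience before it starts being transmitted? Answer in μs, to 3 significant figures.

Each queued packet: L/R = 48800/1190000000 = 41.0084 μs.
7 queued → 287.059 μs.
Queuing delay = 287 μs.

287 μs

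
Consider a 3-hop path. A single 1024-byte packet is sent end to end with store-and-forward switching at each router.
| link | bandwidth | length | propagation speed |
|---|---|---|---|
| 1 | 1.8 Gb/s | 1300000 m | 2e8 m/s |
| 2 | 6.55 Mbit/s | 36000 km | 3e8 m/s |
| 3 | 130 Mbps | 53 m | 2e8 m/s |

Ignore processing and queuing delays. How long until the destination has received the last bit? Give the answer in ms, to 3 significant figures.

L = 1024 × 8 = 8192 bits.
Transmission delays (L/R per hop): 0.00455111, 1.25069, 0.0630154 ms; sum = 1.31825 ms.
Propagation delays (d/s per hop): 6.5, 120, 0.000265 ms; sum = 126.5 ms.
End-to-end = 128 ms.

128 ms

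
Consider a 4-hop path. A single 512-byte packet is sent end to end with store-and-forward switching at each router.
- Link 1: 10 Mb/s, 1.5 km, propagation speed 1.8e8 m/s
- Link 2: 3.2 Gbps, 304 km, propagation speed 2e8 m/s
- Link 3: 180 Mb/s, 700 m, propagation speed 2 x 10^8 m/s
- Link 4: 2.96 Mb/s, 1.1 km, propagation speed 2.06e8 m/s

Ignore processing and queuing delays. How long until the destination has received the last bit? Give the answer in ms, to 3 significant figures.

3.35 ms

L = 512 × 8 = 4096 bits.
Transmission delays (L/R per hop): 0.4096, 0.00128, 0.0227556, 1.38378 ms; sum = 1.81742 ms.
Propagation delays (d/s per hop): 0.00833333, 1.52, 0.0035, 0.00533981 ms; sum = 1.53717 ms.
End-to-end = 3.35 ms.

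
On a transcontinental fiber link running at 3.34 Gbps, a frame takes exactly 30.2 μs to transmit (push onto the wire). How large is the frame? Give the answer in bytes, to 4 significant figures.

12610 bytes

L = R × t_tx = 3340000000 b/s × 3.02e-05 s = 100868 bits.
In bytes: 100868 / 8 = 12610 bytes.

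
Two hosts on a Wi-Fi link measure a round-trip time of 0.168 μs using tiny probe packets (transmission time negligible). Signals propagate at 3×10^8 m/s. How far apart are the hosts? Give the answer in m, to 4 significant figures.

25.20 m

One-way propagation = RTT/2 = 0.084 μs.
d = s × t = 300000000 × 8.4e-08 = 25.20 m.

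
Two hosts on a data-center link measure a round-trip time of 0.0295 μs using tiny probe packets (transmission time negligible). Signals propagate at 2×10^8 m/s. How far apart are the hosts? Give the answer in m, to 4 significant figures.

2.950 m

One-way propagation = RTT/2 = 0.01475 μs.
d = s × t = 200000000 × 1.475e-08 = 2.950 m.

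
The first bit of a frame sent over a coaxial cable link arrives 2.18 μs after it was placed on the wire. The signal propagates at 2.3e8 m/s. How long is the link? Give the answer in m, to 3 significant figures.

d = s × t_prop = 2.3e+08 × 2.18e-06 = 501 m.

501 m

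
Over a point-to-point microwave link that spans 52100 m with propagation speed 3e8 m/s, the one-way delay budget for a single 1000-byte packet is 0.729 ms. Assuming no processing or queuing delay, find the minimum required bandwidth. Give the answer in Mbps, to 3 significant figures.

14.4 Mbps

L = 8000 bits.
Propagation delay = 52100 / 300000000 = 0.173667 ms.
Transmission budget = 0.729 − 0.173667 = 0.555333 ms.
R ≥ L / t_tx = 8000 bits / 0.000555333 s = 14.4 Mbps.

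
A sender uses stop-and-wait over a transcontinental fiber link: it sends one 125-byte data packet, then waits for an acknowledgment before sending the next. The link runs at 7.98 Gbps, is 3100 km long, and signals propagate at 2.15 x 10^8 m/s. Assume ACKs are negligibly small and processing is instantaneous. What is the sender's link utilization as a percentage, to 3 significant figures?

0.000435 %

t_tx = L/R = 1000/7980000000 = 1.25313e-07 s.
t_prop = 3100000/215000000 = 0.0144186 s; RTT = 0.0288372 s.
Cycle = t_tx + RTT = 0.0288373 s.
Utilization = t_tx / cycle = 1.25313e-07/0.0288373 = 0.000435 %.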